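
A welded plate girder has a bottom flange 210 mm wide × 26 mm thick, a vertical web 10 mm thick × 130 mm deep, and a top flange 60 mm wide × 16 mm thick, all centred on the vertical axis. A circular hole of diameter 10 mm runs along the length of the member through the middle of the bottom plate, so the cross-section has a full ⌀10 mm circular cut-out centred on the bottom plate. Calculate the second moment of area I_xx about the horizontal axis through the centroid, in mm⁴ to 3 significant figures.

Split into non-overlapping primitives; take the origin at the lower-left of the bounding box.
Bottom plate: 210 × 26, A = 5 460 mm², y = 13 mm, Ī = 307 580 mm⁴.
Web plate: 10 × 130, A = 1 300 mm², y = 91 mm, Ī = 1 830 833 mm⁴.
Top plate: 60 × 16, A = 960 mm², y = 164 mm, Ī = 20 480 mm⁴.
Hole (subtracted): ⌀10, A = 78.54 mm², y = 13 mm, Ī = 490.87 mm⁴.
Centroid: ȳ = ΣA·y / ΣA = 45.24 mm.
Transfer each piece to the horizontal axis through the centroid using Ī + A·d² with d = y − 45.24:
  bottom plate: d = -32.24 mm → contributes +5 982 769 mm⁴
  web plate: d = 45.76 mm → contributes +4 553 015 mm⁴
  top plate: d = 118.76 mm → contributes +13 560 280 mm⁴
  hole: d = -32.24 mm → contributes −82 126 mm⁴
Total I = 24 013 938 mm⁴.

I_xx ≈ 2.40 × 10⁷ mm⁴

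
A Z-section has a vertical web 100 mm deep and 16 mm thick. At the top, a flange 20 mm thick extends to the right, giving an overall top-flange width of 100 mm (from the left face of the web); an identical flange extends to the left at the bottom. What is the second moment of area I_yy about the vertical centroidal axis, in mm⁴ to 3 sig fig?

Break the section into simple shapes (no overlaps), measuring from the bottom-left corner of the bounding box.
Web: 16 × 100, A = 1 600 mm², x = 92 mm, Ī = 34 133 mm⁴.
Top flange (beyond web): 84 × 20, A = 1 680 mm², x = 142 mm, Ī = 987 840 mm⁴.
Bottom flange (beyond web): 84 × 20, A = 1 680 mm², x = 42 mm, Ī = 987 840 mm⁴.
Centroid: x̄ = ΣA·x / ΣA = 92 mm.
Transfer each piece to the vertical centroidal axis using Ī + A·d² with d = x − 92:
  web: d = 0 mm → contributes +34 133 mm⁴
  top flange (beyond web): d = 50 mm → contributes +5 187 840 mm⁴
  bottom flange (beyond web): d = -50 mm → contributes +5 187 840 mm⁴
Total I = 10 409 813 mm⁴.

I_yy ≈ 1.04 × 10⁷ mm⁴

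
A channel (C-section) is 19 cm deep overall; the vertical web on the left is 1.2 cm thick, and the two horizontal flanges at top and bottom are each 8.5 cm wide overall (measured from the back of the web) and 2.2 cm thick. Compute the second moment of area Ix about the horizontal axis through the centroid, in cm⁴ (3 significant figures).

Break the section into simple shapes (no overlaps), measuring from the bottom-left corner of the bounding box.
Web: 1.2 × 19, A = 22.8 cm², y = 9.5 cm, Ī = 685.9 cm⁴.
Top flange (beyond web): 7.3 × 2.2, A = 16.06 cm², y = 17.9 cm, Ī = 6.4775 cm⁴.
Bottom flange (beyond web): 7.3 × 2.2, A = 16.06 cm², y = 1.1 cm, Ī = 6.4775 cm⁴.
By symmetry the centroid is at mid-height, ȳ = 9.5 cm.
Transfer each piece to the horizontal axis through the centroid using Ī + A·d² with d = y − 9.5:
  web: d = 0 cm → contributes +685.9 cm⁴
  top flange (beyond web): d = 8.4 cm → contributes +1139.7 cm⁴
  bottom flange (beyond web): d = -8.4 cm → contributes +1139.7 cm⁴
Total I = 2965.2 cm⁴.

Ix ≈ 2970 cm⁴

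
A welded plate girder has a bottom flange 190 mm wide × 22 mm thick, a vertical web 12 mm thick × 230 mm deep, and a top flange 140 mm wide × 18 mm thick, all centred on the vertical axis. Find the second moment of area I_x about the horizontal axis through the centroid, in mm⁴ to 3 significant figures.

Break the section into simple shapes (no overlaps), measuring from the bottom-left corner of the bounding box.
Bottom plate: 190 × 22, A = 4 180 mm², y = 11 mm, Ī = 168 593 mm⁴.
Web plate: 12 × 230, A = 2 760 mm², y = 137 mm, Ī = 12 167 000 mm⁴.
Top plate: 140 × 18, A = 2 520 mm², y = 261 mm, Ī = 68 040 mm⁴.
Centroid: ȳ = ΣA·y / ΣA = 114.36 mm.
Transfer each piece to the horizontal axis through the centroid using Ī + A·d² with d = y − 114.36:
  bottom plate: d = -103.36 mm → contributes +44 822 406 mm⁴
  web plate: d = 22.643 mm → contributes +13 582 030 mm⁴
  top plate: d = 146.64 mm → contributes +54 258 330 mm⁴
Total I = 112 662 766 mm⁴.

I_x ≈ 1.13 × 10⁸ mm⁴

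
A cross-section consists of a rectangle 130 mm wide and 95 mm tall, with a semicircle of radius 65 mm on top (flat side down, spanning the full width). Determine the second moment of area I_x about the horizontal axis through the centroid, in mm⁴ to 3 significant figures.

I_x ≈ 3.56 × 10⁷ mm⁴

Decompose the section into non-overlapping parts with the origin at the bottom-left of its bounding rectangle.
Rectangular body: 130 × 95, A = 12 350 mm², y = 47.5 mm, Ī = 9 288 229 mm⁴.
Semicircular cap: semicircle r = 65, A = 6636.6 mm², y = 122.59 mm, Ī = 1 959 230 mm⁴.
Centroid: ȳ = ΣA·y / ΣA = 73.746 mm.
Transfer each piece to the horizontal axis through the centroid using Ī + A·d² with d = y − 73.746:
  rectangular body: d = -26.246 mm → contributes +17 795 552 mm⁴
  semicircular cap: d = 48.841 mm → contributes +17 790 410 mm⁴
Total I = 35 585 963 mm⁴.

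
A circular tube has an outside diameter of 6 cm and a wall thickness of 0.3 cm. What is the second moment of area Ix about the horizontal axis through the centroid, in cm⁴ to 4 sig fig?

Decompose the section into non-overlapping parts with the origin at the bottom-left of its bounding rectangle.
Outer circle: ⌀6, A = 28.2743 cm², y = 3 cm, Ī = 63.6173 cm⁴.
Bore (subtracted): ⌀5.4, A = 22.9022 cm², y = 3 cm, Ī = 41.7393 cm⁴.
By symmetry the centroid is at mid-height, ȳ = 3 cm.
All pieces are centred on the horizontal axis through the centroid, so I = ΣĪ (holes subtracted) = 21.878 cm⁴.

Ix ≈ 21.88 cm⁴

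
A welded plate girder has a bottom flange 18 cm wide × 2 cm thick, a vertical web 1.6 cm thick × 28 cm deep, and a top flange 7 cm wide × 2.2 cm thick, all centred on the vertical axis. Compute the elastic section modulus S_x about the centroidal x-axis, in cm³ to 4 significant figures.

S_x ≈ 699.8 cm³

Split into non-overlapping primitives; take the origin at the lower-left of the bounding box.
Bottom plate: 18 × 2, A = 36 cm², y = 1 cm, Ī = 12 cm⁴.
Web plate: 1.6 × 28, A = 44.8 cm², y = 16 cm, Ī = 2926.93 cm⁴.
Top plate: 7 × 2.2, A = 15.4 cm², y = 31.1 cm, Ī = 6.21133 cm⁴.
Centroid: ȳ = ΣA·y / ΣA = 12.804 cm.
Transfer each piece to the centroidal x-axis using Ī + A·d² with d = y − 12.804:
  bottom plate: d = -11.804 cm → contributes +5 028 cm⁴
  web plate: d = 3.19605 cm → contributes +3384.55 cm⁴
  top plate: d = 18.296 cm → contributes +5161.29 cm⁴
Total I = 13573.8 cm⁴.
Extreme fibre distance c = 19.396 cm; S = I/c = 699.825 cm³.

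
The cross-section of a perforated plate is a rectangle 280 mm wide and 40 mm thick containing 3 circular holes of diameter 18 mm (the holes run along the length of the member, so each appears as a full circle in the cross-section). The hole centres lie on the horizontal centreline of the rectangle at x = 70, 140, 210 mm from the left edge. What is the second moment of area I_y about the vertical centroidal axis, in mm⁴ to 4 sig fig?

Decompose the section into non-overlapping parts with the origin at the bottom-left of its bounding rectangle.
Plate: 280 × 40, A = 11 200 mm², x = 140 mm, Ī = 73 173 333 mm⁴.
Hole 1 (subtracted): ⌀18, A = 254.469 mm², x = 70 mm, Ī = 5 153 mm⁴.
Hole 2 (subtracted): ⌀18, A = 254.469 mm², x = 140 mm, Ī = 5 153 mm⁴.
Hole 3 (subtracted): ⌀18, A = 254.469 mm², x = 210 mm, Ī = 5 153 mm⁴.
By symmetry the centroid is at mid-width, x̄ = 140 mm.
Transfer each piece to the vertical centroidal axis using Ī + A·d² with d = x − 140:
  plate: d = 0 mm → contributes +73 173 333 mm⁴
  hole 1: d = -70 mm → contributes −1 252 051 mm⁴
  hole 2: d = 0 mm → contributes −5 153 mm⁴
  hole 3: d = 70 mm → contributes −1 252 051 mm⁴
Total I = 70 664 078 mm⁴.

I_y ≈ 7.066 × 10⁷ mm⁴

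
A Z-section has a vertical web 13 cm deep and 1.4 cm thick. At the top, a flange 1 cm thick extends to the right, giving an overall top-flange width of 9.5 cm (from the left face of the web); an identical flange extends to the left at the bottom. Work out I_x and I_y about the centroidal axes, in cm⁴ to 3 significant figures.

I_x ≈ 841 cm⁴, I_y ≈ 457 cm⁴

Decompose the section into non-overlapping parts with the origin at the bottom-left of its bounding rectangle.
Web: 1.4 × 13, A = 18.2 cm², y = 6.5 cm, Ī = 256.32 cm⁴.
Top flange (beyond web): 8.1 × 1, A = 8.1 cm², y = 12.5 cm, Ī = 0.675 cm⁴.
Bottom flange (beyond web): 8.1 × 1, A = 8.1 cm², y = 0.5 cm, Ī = 0.675 cm⁴.
Centroid: ȳ = ΣA·y / ΣA = 6.5 cm.
Transfer each piece to the centroidal x-axis using Ī + A·d² with d = y − 6.5:
  web: d = 0 cm → contributes +256.32 cm⁴
  top flange (beyond web): d = 6 cm → contributes +292.28 cm⁴
  bottom flange (beyond web): d = -6 cm → contributes +292.28 cm⁴
Total I = 840.87 cm⁴.
For the y-axis: x̄ = 8.8 cm.
Repeating about the centroidal y-axis gives I_y = 457.06 cm⁴.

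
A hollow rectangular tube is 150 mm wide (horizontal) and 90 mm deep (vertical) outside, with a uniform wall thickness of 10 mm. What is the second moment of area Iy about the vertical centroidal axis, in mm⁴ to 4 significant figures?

Break the section into simple shapes (no overlaps), measuring from the bottom-left corner of the bounding box.
Outer rectangle: 150 × 90, A = 13 500 mm², x = 75 mm, Ī = 25 312 500 mm⁴.
Inner void (subtracted): 130 × 70, A = 9 100 mm², x = 75 mm, Ī = 12 815 833 mm⁴.
By symmetry the centroid is at mid-width, x̄ = 75 mm.
All pieces are centred on the vertical centroidal axis, so I = ΣĪ (holes subtracted) = 12 496 667 mm⁴.

Iy ≈ 1.250 × 10⁷ mm⁴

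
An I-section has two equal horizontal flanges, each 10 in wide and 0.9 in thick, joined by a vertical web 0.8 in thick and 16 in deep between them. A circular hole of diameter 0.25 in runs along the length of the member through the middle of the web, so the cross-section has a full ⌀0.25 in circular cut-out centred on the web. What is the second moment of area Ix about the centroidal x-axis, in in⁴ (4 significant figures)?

Split into non-overlapping primitives; take the origin at the lower-left of the bounding box.
Bottom flange: 10 × 0.9, A = 9 in², y = 0.45 in, Ī = 0.6075 in⁴.
Web: 0.8 × 16, A = 12.8 in², y = 8.9 in, Ī = 273.067 in⁴.
Top flange: 10 × 0.9, A = 9 in², y = 17.35 in, Ī = 0.6075 in⁴.
Hole (subtracted): ⌀0.25, A = 0.0490874 in², y = 8.9 in, Ī = 0.000191748 in⁴.
By symmetry the centroid is at mid-height, ȳ = 8.9 in.
Transfer each piece to the centroidal x-axis using Ī + A·d² with d = y − 8.9:
  bottom flange: d = -8.45 in → contributes +643.23 in⁴
  web: d = 0 in → contributes +273.067 in⁴
  top flange: d = 8.45 in → contributes +643.23 in⁴
  hole: d = 0 in → contributes −0.000191748 in⁴
Total I = 1559.53 in⁴.

Ix ≈ 1560 in⁴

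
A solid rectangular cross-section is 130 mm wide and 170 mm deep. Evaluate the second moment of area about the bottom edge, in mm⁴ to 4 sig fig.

The section: 130 × 170, A = 22 100 mm², y = 85 mm, Ī = 53 224 167 mm⁴.
Transfer it to the bottom edge using Ī + A·d² with d = y − 0:
  the section: d = 85 mm → contributes +212 896 667 mm⁴
Total I = 212 896 667 mm⁴.

I_base ≈ 2.129 × 10⁸ mm⁴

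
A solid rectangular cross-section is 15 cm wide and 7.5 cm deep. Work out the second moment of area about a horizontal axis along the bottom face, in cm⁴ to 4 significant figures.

I_base ≈ 2109 cm⁴

The section: 15 × 7.5, A = 112.5 cm², y = 3.75 cm, Ī = 527.344 cm⁴.
Transfer it to a horizontal axis along the bottom face using Ī + A·d² with d = y − 0:
  the section: d = 3.75 cm → contributes +2109.38 cm⁴
Total I = 2109.38 cm⁴.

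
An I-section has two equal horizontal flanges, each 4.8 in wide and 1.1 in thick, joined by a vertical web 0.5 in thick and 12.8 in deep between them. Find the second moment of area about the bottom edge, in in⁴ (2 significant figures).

Decompose the section into non-overlapping parts with the origin at the bottom-left of its bounding rectangle.
Bottom flange: 4.8 × 1.1, A = 5.28 in², y = 0.55 in, Ī = 0.5324 in⁴.
Web: 0.5 × 12.8, A = 6.4 in², y = 7.5 in, Ī = 87.38 in⁴.
Top flange: 4.8 × 1.1, A = 5.28 in², y = 14.45 in, Ī = 0.5324 in⁴.
Transfer each piece to the base of the section using Ī + A·d² with d = y − 0:
  bottom flange: d = 0.55 in → contributes +2.13 in⁴
  web: d = 7.5 in → contributes +447.4 in⁴
  top flange: d = 14.45 in → contributes +1 103 in⁴
Total I = 1 553 in⁴.

I_base ≈ 1600 in⁴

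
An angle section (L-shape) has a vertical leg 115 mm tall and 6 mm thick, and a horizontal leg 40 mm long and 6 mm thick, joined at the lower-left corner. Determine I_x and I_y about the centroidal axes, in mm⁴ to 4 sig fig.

I_x ≈ 1.229 × 10⁶ mm⁴, I_y ≈ 8.470 × 10⁴ mm⁴

Break the section into simple shapes (no overlaps), measuring from the bottom-left corner of the bounding box.
Vertical leg: 6 × 115, A = 690 mm², y = 57.5 mm, Ī = 760 438 mm⁴.
Horizontal leg (remainder): 34 × 6, A = 204 mm², y = 3 mm, Ī = 612 mm⁴.
Centroid: ȳ = ΣA·y / ΣA = 45.0638 mm.
Transfer each piece to the centroidal x-axis using Ī + A·d² with d = y − 45.0638:
  vertical leg: d = 12.4362 mm → contributes +867 153 mm⁴
  horizontal leg (remainder): d = -42.0638 mm → contributes +361 561 mm⁴
Total I = 1 228 714 mm⁴.
For the y-axis: x̄ = 7.56376 mm.
Repeating about the centroidal y-axis gives I_y = 84701.9 mm⁴.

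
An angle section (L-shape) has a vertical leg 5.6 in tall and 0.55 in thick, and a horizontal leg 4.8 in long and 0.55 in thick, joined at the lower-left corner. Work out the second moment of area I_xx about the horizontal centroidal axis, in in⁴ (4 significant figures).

I_xx ≈ 16.58 in⁴

Split into non-overlapping primitives; take the origin at the lower-left of the bounding box.
Vertical leg: 0.55 × 5.6, A = 3.08 in², y = 2.8 in, Ī = 8.04907 in⁴.
Horizontal leg (remainder): 4.25 × 0.55, A = 2.3375 in², y = 0.275 in, Ī = 0.0589245 in⁴.
Centroid: ȳ = ΣA·y / ΣA = 1.71053 in.
Transfer each piece to the horizontal centroidal axis using Ī + A·d² with d = y − 1.71053:
  vertical leg: d = 1.08947 in → contributes +11.7048 in⁴
  horizontal leg (remainder): d = -1.43553 in → contributes +4.87594 in⁴
Total I = 16.5808 in⁴.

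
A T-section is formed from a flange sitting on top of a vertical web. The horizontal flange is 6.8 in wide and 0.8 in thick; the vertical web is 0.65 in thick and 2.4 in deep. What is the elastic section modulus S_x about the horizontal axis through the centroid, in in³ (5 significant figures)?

Split into non-overlapping primitives; take the origin at the lower-left of the bounding box.
Flange: 6.8 × 0.8, A = 5.44 in², y = 2.8 in, Ī = 0.2901333 in⁴.
Web: 0.65 × 2.4, A = 1.56 in², y = 1.2 in, Ī = 0.7488 in⁴.
Centroid: ȳ = ΣA·y / ΣA = 2.443429 in.
Transfer each piece to the horizontal axis through the centroid using Ī + A·d² with d = y − 2.443429:
  flange: d = 0.3565714 in → contributes +0.9817923 in⁴
  web: d = -1.243429 in → contributes +3.160739 in⁴
Total I = 4.142531 in⁴.
Extreme fibre distance c = 2.443429 in; S = I/c = 1.695376 in³.

S_x ≈ 1.6954 in³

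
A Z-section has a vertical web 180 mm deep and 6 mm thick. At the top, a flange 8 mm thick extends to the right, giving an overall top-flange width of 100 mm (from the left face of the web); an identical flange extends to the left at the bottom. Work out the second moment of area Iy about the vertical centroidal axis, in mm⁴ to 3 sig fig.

Iy ≈ 4.87 × 10⁶ mm⁴

Decompose the section into non-overlapping parts with the origin at the bottom-left of its bounding rectangle.
Web: 6 × 180, A = 1 080 mm², x = 97 mm, Ī = 3 240 mm⁴.
Top flange (beyond web): 94 × 8, A = 752 mm², x = 147 mm, Ī = 553 723 mm⁴.
Bottom flange (beyond web): 94 × 8, A = 752 mm², x = 47 mm, Ī = 553 723 mm⁴.
Centroid: x̄ = ΣA·x / ΣA = 97 mm.
Transfer each piece to the vertical centroidal axis using Ī + A·d² with d = x − 97:
  web: d = 0 mm → contributes +3 240 mm⁴
  top flange (beyond web): d = 50 mm → contributes +2 433 723 mm⁴
  bottom flange (beyond web): d = -50 mm → contributes +2 433 723 mm⁴
Total I = 4 870 685 mm⁴.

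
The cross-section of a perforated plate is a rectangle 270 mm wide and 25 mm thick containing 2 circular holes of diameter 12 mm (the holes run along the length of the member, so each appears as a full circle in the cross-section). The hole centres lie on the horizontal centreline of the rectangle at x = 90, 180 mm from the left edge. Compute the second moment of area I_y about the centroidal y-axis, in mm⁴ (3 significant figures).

Split into non-overlapping primitives; take the origin at the lower-left of the bounding box.
Plate: 270 × 25, A = 6 750 mm², x = 135 mm, Ī = 41 006 250 mm⁴.
Hole 1 (subtracted): ⌀12, A = 113.1 mm², x = 90 mm, Ī = 1017.9 mm⁴.
Hole 2 (subtracted): ⌀12, A = 113.1 mm², x = 180 mm, Ī = 1017.9 mm⁴.
By symmetry the centroid is at mid-width, x̄ = 135 mm.
Transfer each piece to the centroidal y-axis using Ī + A·d² with d = x − 135:
  plate: d = 0 mm → contributes +41 006 250 mm⁴
  hole 1: d = -45 mm → contributes −230 040 mm⁴
  hole 2: d = 45 mm → contributes −230 040 mm⁴
Total I = 40 546 170 mm⁴.

I_y ≈ 4.05 × 10⁷ mm⁴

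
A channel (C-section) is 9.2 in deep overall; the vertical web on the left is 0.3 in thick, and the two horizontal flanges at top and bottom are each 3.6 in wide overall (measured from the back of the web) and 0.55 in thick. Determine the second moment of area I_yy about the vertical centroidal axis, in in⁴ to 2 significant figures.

Decompose the section into non-overlapping parts with the origin at the bottom-left of its bounding rectangle.
Web: 0.3 × 9.2, A = 2.76 in², x = 0.15 in, Ī = 0.0207 in⁴.
Top flange (beyond web): 3.3 × 0.55, A = 1.815 in², x = 1.95 in, Ī = 1.647 in⁴.
Bottom flange (beyond web): 3.3 × 0.55, A = 1.815 in², x = 1.95 in, Ī = 1.647 in⁴.
Centroid: x̄ = ΣA·x / ΣA = 1.173 in.
Transfer each piece to the vertical centroidal axis using Ī + A·d² with d = x − 1.173:
  web: d = -1.023 in → contributes +2.906 in⁴
  top flange (beyond web): d = 0.7775 in → contributes +2.744 in⁴
  bottom flange (beyond web): d = 0.7775 in → contributes +2.744 in⁴
Total I = 8.395 in⁴.

I_yy ≈ 8.4 in⁴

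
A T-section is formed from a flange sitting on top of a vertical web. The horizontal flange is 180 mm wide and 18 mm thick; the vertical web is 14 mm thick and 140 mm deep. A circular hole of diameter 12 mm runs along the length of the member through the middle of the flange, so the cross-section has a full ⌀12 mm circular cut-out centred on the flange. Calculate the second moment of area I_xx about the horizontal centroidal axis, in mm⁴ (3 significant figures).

Decompose the section into non-overlapping parts with the origin at the bottom-left of its bounding rectangle.
Flange: 180 × 18, A = 3 240 mm², y = 149 mm, Ī = 87 480 mm⁴.
Web: 14 × 140, A = 1 960 mm², y = 70 mm, Ī = 3 201 333 mm⁴.
Hole (subtracted): ⌀12, A = 113.1 mm², y = 149 mm, Ī = 1017.9 mm⁴.
Centroid: ȳ = ΣA·y / ΣA = 118.56 mm.
Transfer each piece to the horizontal centroidal axis using Ī + A·d² with d = y − 118.56:
  flange: d = 30.439 mm → contributes +3 089 437 mm⁴
  web: d = -48.561 mm → contributes +7 823 357 mm⁴
  hole: d = 30.439 mm → contributes −105 806 mm⁴
Total I = 10 806 988 mm⁴.

I_xx ≈ 1.08 × 10⁷ mm⁴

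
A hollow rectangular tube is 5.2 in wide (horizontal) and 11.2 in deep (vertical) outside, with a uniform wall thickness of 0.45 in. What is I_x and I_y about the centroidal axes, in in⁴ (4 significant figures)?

Decompose the section into non-overlapping parts with the origin at the bottom-left of its bounding rectangle.
Outer rectangle: 5.2 × 11.2, A = 58.24 in², y = 5.6 in, Ī = 608.802 in⁴.
Inner void (subtracted): 4.3 × 10.3, A = 44.29 in², y = 5.6 in, Ī = 391.561 in⁴.
By symmetry the centroid is at mid-height, ȳ = 5.6 in.
All pieces are centred on the centroidal x-axis, so I = ΣĪ (holes subtracted) = 217.242 in⁴.
Repeating about the centroidal y-axis gives I_y = 62.9906 in⁴.

I_x ≈ 217.2 in⁴, I_y ≈ 62.99 in⁴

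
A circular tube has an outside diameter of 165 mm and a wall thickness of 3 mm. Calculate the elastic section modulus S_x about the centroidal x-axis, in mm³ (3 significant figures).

S_x ≈ 6.07 × 10⁴ mm³

Treat the section as a set of non-overlapping primitives; coordinates are from the bounding-box lower-left.
Outer circle: ⌀165, A = 21 382 mm², y = 82.5 mm, Ī = 36 383 601 mm⁴.
Bore (subtracted): ⌀159, A = 19 856 mm², y = 82.5 mm, Ī = 31 373 170 mm⁴.
By symmetry the centroid is at mid-height, ȳ = 82.5 mm.
All pieces are centred on the centroidal x-axis, so I = ΣĪ (holes subtracted) = 5 010 431 mm⁴.
Extreme fibre distance c = 82.5 mm; S = I/c = 60 732 mm³.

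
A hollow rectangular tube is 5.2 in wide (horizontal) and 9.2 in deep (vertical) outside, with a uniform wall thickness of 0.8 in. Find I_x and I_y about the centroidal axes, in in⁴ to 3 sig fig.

I_x ≈ 206 in⁴, I_y ≈ 78.3 in⁴

Decompose the section into non-overlapping parts with the origin at the bottom-left of its bounding rectangle.
Outer rectangle: 5.2 × 9.2, A = 47.84 in², y = 4.6 in, Ī = 337.43 in⁴.
Inner void (subtracted): 3.6 × 7.6, A = 27.36 in², y = 4.6 in, Ī = 131.69 in⁴.
By symmetry the centroid is at mid-height, ȳ = 4.6 in.
All pieces are centred on the centroidal x-axis, so I = ΣĪ (holes subtracted) = 205.74 in⁴.
Repeating about the centroidal y-axis gives I_y = 78.251 in⁴.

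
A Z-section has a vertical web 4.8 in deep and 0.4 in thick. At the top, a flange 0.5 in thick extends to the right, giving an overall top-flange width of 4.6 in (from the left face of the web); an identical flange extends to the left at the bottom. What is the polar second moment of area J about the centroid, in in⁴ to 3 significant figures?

Decompose the section into non-overlapping parts with the origin at the bottom-left of its bounding rectangle.
Web: 0.4 × 4.8, A = 1.92 in², y = 2.4 in, Ī = 3.6864 in⁴.
Top flange (beyond web): 4.2 × 0.5, A = 2.1 in², y = 4.55 in, Ī = 0.04375 in⁴.
Bottom flange (beyond web): 4.2 × 0.5, A = 2.1 in², y = 0.25 in, Ī = 0.04375 in⁴.
Centroid: ȳ = ΣA·y / ΣA = 2.4 in.
Transfer each piece to the centroidal x-axis using Ī + A·d² with d = y − 2.4:
  web: d = 0 in → contributes +3.6864 in⁴
  top flange (beyond web): d = 2.15 in → contributes +9.751 in⁴
  bottom flange (beyond web): d = -2.15 in → contributes +9.751 in⁴
Total I = 23.188 in⁴.
For the y-axis: x̄ = 4.4 in.
Repeating about the centroidal y-axis gives I_y = 28.418 in⁴.
Polar second moment: J = I_x + I_y = 51.606 in⁴.

J ≈ 51.6 in⁴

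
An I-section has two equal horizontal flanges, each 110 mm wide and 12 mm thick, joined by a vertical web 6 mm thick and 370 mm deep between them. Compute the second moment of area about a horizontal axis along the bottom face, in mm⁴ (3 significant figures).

Decompose the section into non-overlapping parts with the origin at the bottom-left of its bounding rectangle.
Bottom flange: 110 × 12, A = 1 320 mm², y = 6 mm, Ī = 15 840 mm⁴.
Web: 6 × 370, A = 2 220 mm², y = 197 mm, Ī = 25 326 500 mm⁴.
Top flange: 110 × 12, A = 1 320 mm², y = 388 mm, Ī = 15 840 mm⁴.
Transfer each piece to a horizontal axis along the bottom face using Ī + A·d² with d = y − 0:
  bottom flange: d = 6 mm → contributes +63 360 mm⁴
  web: d = 197 mm → contributes +111 482 480 mm⁴
  top flange: d = 388 mm → contributes +198 733 920 mm⁴
Total I = 310 279 760 mm⁴.

I_base ≈ 3.10 × 10⁸ mm⁴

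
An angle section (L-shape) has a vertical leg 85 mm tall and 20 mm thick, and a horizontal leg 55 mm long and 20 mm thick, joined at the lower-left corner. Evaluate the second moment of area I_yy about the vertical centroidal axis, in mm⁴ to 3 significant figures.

Decompose the section into non-overlapping parts with the origin at the bottom-left of its bounding rectangle.
Vertical leg: 20 × 85, A = 1 700 mm², x = 10 mm, Ī = 56 667 mm⁴.
Horizontal leg (remainder): 35 × 20, A = 700 mm², x = 37.5 mm, Ī = 71 458 mm⁴.
Centroid: x̄ = ΣA·x / ΣA = 18.021 mm.
Transfer each piece to the vertical centroidal axis using Ī + A·d² with d = x − 18.021:
  vertical leg: d = -8.0208 mm → contributes +166 034 mm⁴
  horizontal leg (remainder): d = 19.479 mm → contributes +337 065 mm⁴
Total I = 503 099 mm⁴.

I_yy ≈ 5.03 × 10⁵ mm⁴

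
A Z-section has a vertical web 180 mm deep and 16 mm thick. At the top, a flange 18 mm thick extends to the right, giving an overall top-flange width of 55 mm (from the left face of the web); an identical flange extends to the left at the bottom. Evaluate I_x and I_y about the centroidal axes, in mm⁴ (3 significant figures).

Decompose the section into non-overlapping parts with the origin at the bottom-left of its bounding rectangle.
Web: 16 × 180, A = 2 880 mm², y = 90 mm, Ī = 7 776 000 mm⁴.
Top flange (beyond web): 39 × 18, A = 702 mm², y = 171 mm, Ī = 18 954 mm⁴.
Bottom flange (beyond web): 39 × 18, A = 702 mm², y = 9 mm, Ī = 18 954 mm⁴.
Centroid: ȳ = ΣA·y / ΣA = 90 mm.
Transfer each piece to the centroidal x-axis using Ī + A·d² with d = y − 90:
  web: d = 0 mm → contributes +7 776 000 mm⁴
  top flange (beyond web): d = 81 mm → contributes +4 624 776 mm⁴
  bottom flange (beyond web): d = -81 mm → contributes +4 624 776 mm⁴
Total I = 17 025 552 mm⁴.
For the y-axis: x̄ = 47 mm.
Repeating about the centroidal y-axis gives I_y = 1 301 172 mm⁴.

I_x ≈ 1.70 × 10⁷ mm⁴, I_y ≈ 1.30 × 10⁶ mm⁴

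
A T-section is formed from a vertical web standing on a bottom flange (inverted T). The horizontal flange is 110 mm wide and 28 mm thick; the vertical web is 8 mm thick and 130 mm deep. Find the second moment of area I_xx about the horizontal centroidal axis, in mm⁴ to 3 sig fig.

Treat the section as a set of non-overlapping primitives; coordinates are from the bounding-box lower-left.
Flange: 110 × 28, A = 3 080 mm², y = 14 mm, Ī = 201 227 mm⁴.
Web: 8 × 130, A = 1 040 mm², y = 93 mm, Ī = 1 464 667 mm⁴.
Centroid: ȳ = ΣA·y / ΣA = 33.942 mm.
Transfer each piece to the horizontal centroidal axis using Ī + A·d² with d = y − 33.942:
  flange: d = -19.942 mm → contributes +1 426 060 mm⁴
  web: d = 59.058 mm → contributes +5 092 059 mm⁴
Total I = 6 518 119 mm⁴.

I_xx ≈ 6.52 × 10⁶ mm⁴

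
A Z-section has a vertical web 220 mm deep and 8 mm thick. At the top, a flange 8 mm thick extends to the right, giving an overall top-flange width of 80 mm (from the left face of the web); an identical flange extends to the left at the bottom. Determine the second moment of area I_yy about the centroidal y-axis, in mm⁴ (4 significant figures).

I_yy ≈ 2.350 × 10⁶ mm⁴

Split into non-overlapping primitives; take the origin at the lower-left of the bounding box.
Web: 8 × 220, A = 1 760 mm², x = 76 mm, Ī = 9386.67 mm⁴.
Top flange (beyond web): 72 × 8, A = 576 mm², x = 116 mm, Ī = 248 832 mm⁴.
Bottom flange (beyond web): 72 × 8, A = 576 mm², x = 36 mm, Ī = 248 832 mm⁴.
Centroid: x̄ = ΣA·x / ΣA = 76 mm.
Transfer each piece to the centroidal y-axis using Ī + A·d² with d = x − 76:
  web: d = 0 mm → contributes +9386.67 mm⁴
  top flange (beyond web): d = 40 mm → contributes +1 170 432 mm⁴
  bottom flange (beyond web): d = -40 mm → contributes +1 170 432 mm⁴
Total I = 2 350 251 mm⁴.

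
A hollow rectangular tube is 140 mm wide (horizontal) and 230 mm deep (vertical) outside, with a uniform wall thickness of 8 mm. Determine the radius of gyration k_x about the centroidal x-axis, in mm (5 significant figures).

k_x ≈ 84.746 mm

Decompose the section into non-overlapping parts with the origin at the bottom-left of its bounding rectangle.
Outer rectangle: 140 × 230, A = 32 200 mm², y = 115 mm, Ī = 141 948 333 mm⁴.
Inner void (subtracted): 124 × 214, A = 26 536 mm², y = 115 mm, Ī = 101 270 221 mm⁴.
By symmetry the centroid is at mid-height, ȳ = 115 mm.
All pieces are centred on the centroidal x-axis, so I = ΣĪ (holes subtracted) = 40 678 112 mm⁴.
Radius of gyration: k = √(I/A) = √(40 678 112 / 5 664) = 84.74591 mm.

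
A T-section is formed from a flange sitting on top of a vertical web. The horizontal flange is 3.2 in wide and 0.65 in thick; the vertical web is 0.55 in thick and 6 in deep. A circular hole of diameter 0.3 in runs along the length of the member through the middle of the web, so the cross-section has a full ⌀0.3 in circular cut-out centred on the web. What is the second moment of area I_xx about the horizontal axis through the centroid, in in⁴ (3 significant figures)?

I_xx ≈ 24.0 in⁴

Split into non-overlapping primitives; take the origin at the lower-left of the bounding box.
Flange: 3.2 × 0.65, A = 2.08 in², y = 6.325 in, Ī = 0.073233 in⁴.
Web: 0.55 × 6, A = 3.3 in², y = 3 in, Ī = 9.9 in⁴.
Hole (subtracted): ⌀0.3, A = 0.070686 in², y = 3 in, Ī = 0.00039761 in⁴.
Centroid: ȳ = ΣA·y / ΣA = 4.3026 in.
Transfer each piece to the horizontal axis through the centroid using Ī + A·d² with d = y − 4.3026:
  flange: d = 2.0224 in → contributes +8.5805 in⁴
  web: d = -1.3026 in → contributes +15.499 in⁴
  hole: d = -1.3026 in → contributes −0.12034 in⁴
Total I = 23.96 in⁴.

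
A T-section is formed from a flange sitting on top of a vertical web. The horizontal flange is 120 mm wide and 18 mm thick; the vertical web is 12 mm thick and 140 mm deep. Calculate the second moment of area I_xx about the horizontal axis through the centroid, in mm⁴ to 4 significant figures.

Break the section into simple shapes (no overlaps), measuring from the bottom-left corner of the bounding box.
Flange: 120 × 18, A = 2 160 mm², y = 149 mm, Ī = 58 320 mm⁴.
Web: 12 × 140, A = 1 680 mm², y = 70 mm, Ī = 2 744 000 mm⁴.
Centroid: ȳ = ΣA·y / ΣA = 114.438 mm.
Transfer each piece to the horizontal axis through the centroid using Ī + A·d² with d = y − 114.438:
  flange: d = 34.5625 mm → contributes +2 638 583 mm⁴
  web: d = -44.4375 mm → contributes +6 061 482 mm⁴
Total I = 8 700 065 mm⁴.

I_xx ≈ 8.700 × 10⁶ mm⁴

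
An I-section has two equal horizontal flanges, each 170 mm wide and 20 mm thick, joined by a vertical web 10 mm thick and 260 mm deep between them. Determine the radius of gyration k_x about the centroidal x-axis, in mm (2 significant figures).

Split into non-overlapping primitives; take the origin at the lower-left of the bounding box.
Bottom flange: 170 × 20, A = 3 400 mm², y = 10 mm, Ī = 113 333 mm⁴.
Web: 10 × 260, A = 2 600 mm², y = 150 mm, Ī = 14 646 667 mm⁴.
Top flange: 170 × 20, A = 3 400 mm², y = 290 mm, Ī = 113 333 mm⁴.
By symmetry the centroid is at mid-height, ȳ = 150 mm.
Transfer each piece to the centroidal x-axis using Ī + A·d² with d = y − 150:
  bottom flange: d = -140 mm → contributes +66 753 333 mm⁴
  web: d = 0 mm → contributes +14 646 667 mm⁴
  top flange: d = 140 mm → contributes +66 753 333 mm⁴
Total I = 148 153 333 mm⁴.
Radius of gyration: k = √(I/A) = √(148 153 333 / 9 400) = 125.5 mm.

k_x ≈ 130 mm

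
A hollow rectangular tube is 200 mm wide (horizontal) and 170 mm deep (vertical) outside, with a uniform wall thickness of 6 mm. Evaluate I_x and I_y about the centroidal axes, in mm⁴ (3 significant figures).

I_x ≈ 2.01 × 10⁷ mm⁴, I_y ≈ 2.58 × 10⁷ mm⁴

Decompose the section into non-overlapping parts with the origin at the bottom-left of its bounding rectangle.
Outer rectangle: 200 × 170, A = 34 000 mm², y = 85 mm, Ī = 81 883 333 mm⁴.
Inner void (subtracted): 188 × 158, A = 29 704 mm², y = 85 mm, Ī = 61 794 221 mm⁴.
By symmetry the centroid is at mid-height, ȳ = 85 mm.
All pieces are centred on the centroidal x-axis, so I = ΣĪ (holes subtracted) = 20 089 112 mm⁴.
Repeating about the centroidal y-axis gives I_y = 25 845 152 mm⁴.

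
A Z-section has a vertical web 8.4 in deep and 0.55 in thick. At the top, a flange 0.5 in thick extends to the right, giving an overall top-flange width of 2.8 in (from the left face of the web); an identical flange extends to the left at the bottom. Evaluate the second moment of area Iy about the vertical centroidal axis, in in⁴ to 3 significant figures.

Iy ≈ 5.48 in⁴

Decompose the section into non-overlapping parts with the origin at the bottom-left of its bounding rectangle.
Web: 0.55 × 8.4, A = 4.62 in², x = 2.525 in, Ī = 0.11646 in⁴.
Top flange (beyond web): 2.25 × 0.5, A = 1.125 in², x = 3.925 in, Ī = 0.47461 in⁴.
Bottom flange (beyond web): 2.25 × 0.5, A = 1.125 in², x = 1.125 in, Ī = 0.47461 in⁴.
Centroid: x̄ = ΣA·x / ΣA = 2.525 in.
Transfer each piece to the vertical centroidal axis using Ī + A·d² with d = x − 2.525:
  web: d = 0 in → contributes +0.11646 in⁴
  top flange (beyond web): d = 1.4 in → contributes +2.6796 in⁴
  bottom flange (beyond web): d = -1.4 in → contributes +2.6796 in⁴
Total I = 5.4757 in⁴.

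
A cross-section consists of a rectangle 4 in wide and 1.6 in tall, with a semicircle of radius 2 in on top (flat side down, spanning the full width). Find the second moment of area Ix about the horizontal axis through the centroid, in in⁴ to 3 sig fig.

Decompose the section into non-overlapping parts with the origin at the bottom-left of its bounding rectangle.
Rectangular body: 4 × 1.6, A = 6.4 in², y = 0.8 in, Ī = 1.3653 in⁴.
Semicircular cap: semicircle r = 2, A = 6.2832 in², y = 2.4488 in, Ī = 1.7561 in⁴.
Centroid: ȳ = ΣA·y / ΣA = 1.6168 in.
Transfer each piece to the horizontal axis through the centroid using Ī + A·d² with d = y − 1.6168:
  rectangular body: d = -0.81682 in → contributes +5.6354 in⁴
  semicircular cap: d = 0.83201 in → contributes +6.1055 in⁴
Total I = 11.741 in⁴.

Ix ≈ 11.7 in⁴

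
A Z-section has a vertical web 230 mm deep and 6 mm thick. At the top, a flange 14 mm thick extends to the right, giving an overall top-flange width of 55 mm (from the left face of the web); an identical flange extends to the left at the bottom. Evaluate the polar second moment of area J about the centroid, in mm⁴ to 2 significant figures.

J ≈ 2.3 × 10⁷ mm⁴

Decompose the section into non-overlapping parts with the origin at the bottom-left of its bounding rectangle.
Web: 6 × 230, A = 1 380 mm², y = 115 mm, Ī = 6 083 500 mm⁴.
Top flange (beyond web): 49 × 14, A = 686 mm², y = 223 mm, Ī = 11 205 mm⁴.
Bottom flange (beyond web): 49 × 14, A = 686 mm², y = 7 mm, Ī = 11 205 mm⁴.
Centroid: ȳ = ΣA·y / ΣA = 115 mm.
Transfer each piece to the centroidal x-axis using Ī + A·d² with d = y − 115:
  web: d = 0 mm → contributes +6 083 500 mm⁴
  top flange (beyond web): d = 108 mm → contributes +8 012 709 mm⁴
  bottom flange (beyond web): d = -108 mm → contributes +8 012 709 mm⁴
Total I = 22 108 917 mm⁴.
For the y-axis: x̄ = 52 mm.
Repeating about the centroidal y-axis gives I_y = 1 316 229 mm⁴.
Polar second moment: J = I_x + I_y = 23 425 147 mm⁴.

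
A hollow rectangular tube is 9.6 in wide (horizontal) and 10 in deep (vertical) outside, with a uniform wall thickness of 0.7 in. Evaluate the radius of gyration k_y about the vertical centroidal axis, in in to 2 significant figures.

k_y ≈ 3.7 in

Split into non-overlapping primitives; take the origin at the lower-left of the bounding box.
Outer rectangle: 9.6 × 10, A = 96 in², x = 4.8 in, Ī = 737.3 in⁴.
Inner void (subtracted): 8.2 × 8.6, A = 70.52 in², x = 4.8 in, Ī = 395.1 in⁴.
By symmetry the centroid is at mid-width, x̄ = 4.8 in.
All pieces are centred on the vertical centroidal axis, so I = ΣĪ (holes subtracted) = 342.1 in⁴.
Radius of gyration: k = √(I/A) = √(342.1 / 25.48) = 3.664 in.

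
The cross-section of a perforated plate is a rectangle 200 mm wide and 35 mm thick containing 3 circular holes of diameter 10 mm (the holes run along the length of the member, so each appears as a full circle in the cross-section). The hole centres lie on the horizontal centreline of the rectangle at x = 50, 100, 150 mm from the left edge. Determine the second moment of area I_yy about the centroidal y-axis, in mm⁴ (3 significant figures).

I_yy ≈ 2.29 × 10⁷ mm⁴

Decompose the section into non-overlapping parts with the origin at the bottom-left of its bounding rectangle.
Plate: 200 × 35, A = 7 000 mm², x = 100 mm, Ī = 23 333 333 mm⁴.
Hole 1 (subtracted): ⌀10, A = 78.54 mm², x = 50 mm, Ī = 490.87 mm⁴.
Hole 2 (subtracted): ⌀10, A = 78.54 mm², x = 100 mm, Ī = 490.87 mm⁴.
Hole 3 (subtracted): ⌀10, A = 78.54 mm², x = 150 mm, Ī = 490.87 mm⁴.
By symmetry the centroid is at mid-width, x̄ = 100 mm.
Transfer each piece to the centroidal y-axis using Ī + A·d² with d = x − 100:
  plate: d = 0 mm → contributes +23 333 333 mm⁴
  hole 1: d = -50 mm → contributes −196 840 mm⁴
  hole 2: d = 0 mm → contributes −490.87 mm⁴
  hole 3: d = 50 mm → contributes −196 840 mm⁴
Total I = 22 939 162 mm⁴.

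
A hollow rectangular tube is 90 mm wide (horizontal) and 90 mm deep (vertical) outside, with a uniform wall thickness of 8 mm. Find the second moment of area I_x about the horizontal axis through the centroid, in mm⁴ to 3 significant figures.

Split into non-overlapping primitives; take the origin at the lower-left of the bounding box.
Outer rectangle: 90 × 90, A = 8 100 mm², y = 45 mm, Ī = 5 467 500 mm⁴.
Inner void (subtracted): 74 × 74, A = 5 476 mm², y = 45 mm, Ī = 2 498 881 mm⁴.
By symmetry the centroid is at mid-height, ȳ = 45 mm.
All pieces are centred on the horizontal axis through the centroid, so I = ΣĪ (holes subtracted) = 2 968 619 mm⁴.

I_x ≈ 2.97 × 10⁶ mm⁴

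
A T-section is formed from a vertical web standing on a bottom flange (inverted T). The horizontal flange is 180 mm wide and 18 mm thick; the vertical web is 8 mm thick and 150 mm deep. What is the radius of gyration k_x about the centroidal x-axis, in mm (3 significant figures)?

Treat the section as a set of non-overlapping primitives; coordinates are from the bounding-box lower-left.
Flange: 180 × 18, A = 3 240 mm², y = 9 mm, Ī = 87 480 mm⁴.
Web: 8 × 150, A = 1 200 mm², y = 93 mm, Ī = 2 250 000 mm⁴.
Centroid: ȳ = ΣA·y / ΣA = 31.703 mm.
Transfer each piece to the centroidal x-axis using Ī + A·d² with d = y − 31.703:
  flange: d = -22.703 mm → contributes +1 757 417 mm⁴
  web: d = 61.297 mm → contributes +6 758 830 mm⁴
Total I = 8 516 248 mm⁴.
Radius of gyration: k = √(I/A) = √(8 516 248 / 4 440) = 43.796 mm.

k_x ≈ 43.8 mm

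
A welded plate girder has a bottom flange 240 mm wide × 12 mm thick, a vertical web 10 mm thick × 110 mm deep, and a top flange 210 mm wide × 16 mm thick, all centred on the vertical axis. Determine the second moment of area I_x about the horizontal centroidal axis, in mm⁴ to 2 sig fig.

I_x ≈ 2.5 × 10⁷ mm⁴

Break the section into simple shapes (no overlaps), measuring from the bottom-left corner of the bounding box.
Bottom plate: 240 × 12, A = 2 880 mm², y = 6 mm, Ī = 34 560 mm⁴.
Web plate: 10 × 110, A = 1 100 mm², y = 67 mm, Ī = 1 109 167 mm⁴.
Top plate: 210 × 16, A = 3 360 mm², y = 130 mm, Ī = 71 680 mm⁴.
Centroid: ȳ = ΣA·y / ΣA = 71.9 mm.
Transfer each piece to the horizontal centroidal axis using Ī + A·d² with d = y − 71.9:
  bottom plate: d = -65.9 mm → contributes +12 543 611 mm⁴
  web plate: d = -4.905 mm → contributes +1 135 628 mm⁴
  top plate: d = 58.1 mm → contributes +11 411 921 mm⁴
Total I = 25 091 160 mm⁴.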